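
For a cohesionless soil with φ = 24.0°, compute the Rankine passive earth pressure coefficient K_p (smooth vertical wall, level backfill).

K_p = (1 + sin φ)/(1 − sin φ) = tan²(45° + 24.0°/2) = 2.371.

2.37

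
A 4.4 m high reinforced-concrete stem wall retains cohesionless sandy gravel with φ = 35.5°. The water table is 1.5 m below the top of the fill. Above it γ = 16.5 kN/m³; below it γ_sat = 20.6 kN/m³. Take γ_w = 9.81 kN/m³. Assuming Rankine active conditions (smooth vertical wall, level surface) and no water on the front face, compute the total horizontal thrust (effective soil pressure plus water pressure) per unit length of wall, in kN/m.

77.2 kN/m

K_a = tan²(45° − φ/2) = 0.2653.
γ' = 20.6 − 9.81 = 10.79 kN/m³. Depth below WT = 2.9 m.
σ'_h at WT = K_a γ d_w = 6.565 kPa; at base = 6.565 + K_a γ' × 2.9 = 14.87 kPa.
P₁ (0–1.5 m) = ½×6.565×1.5 = 4.924. P₂ (1.5–4.4 m) = ½(6.565+14.87)×2.9 = 31.07.
P_w = ½ γ_w h₂² = 0.5×9.81×2.9² = 41.25. Total = 4.924+31.07+41.25 = 77.25 kN/m.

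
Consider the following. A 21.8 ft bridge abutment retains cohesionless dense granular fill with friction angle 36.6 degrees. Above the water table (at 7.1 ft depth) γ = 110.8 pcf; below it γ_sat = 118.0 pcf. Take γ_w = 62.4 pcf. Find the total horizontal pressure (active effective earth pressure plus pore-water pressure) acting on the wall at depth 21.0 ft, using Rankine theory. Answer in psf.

K_a = (1 − sin φ)/(1 + sin φ) = 0.2530.
γ' = 118.0 − 62.4 = 55.60 pcf.
Effective vertical stress at 21.0 ft: σ'_v = 110.8×7.1 + 55.60×13.9 = 1560 psf.
σ'_h = K_a σ'_v = 0.2530 × 1560 = 394.5 psf; u = γ_w × 13.9 = 867.4 psf.
Total σ_h = 394.5 + 867.4 = 1262 psf.

1260 psf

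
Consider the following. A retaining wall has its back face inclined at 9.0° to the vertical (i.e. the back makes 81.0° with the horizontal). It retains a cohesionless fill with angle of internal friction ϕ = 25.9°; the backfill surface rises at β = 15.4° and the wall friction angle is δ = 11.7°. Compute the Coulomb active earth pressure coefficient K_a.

K_a = sin²(α+φ) / [sin²α · sin(α−δ) · (1 + √{sin(φ+δ)sin(φ−β) / (sin(α−δ)sin(α+β))})²].
With α = 81.0°, φ = 25.9°, δ = 11.7°, β = 15.4°: K_a = 0.5539.

0.554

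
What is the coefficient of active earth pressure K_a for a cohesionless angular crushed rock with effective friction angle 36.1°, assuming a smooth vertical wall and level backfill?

0.258

K_a = tan²(45° − φ/2) = tan²(26.95°) = 0.2585.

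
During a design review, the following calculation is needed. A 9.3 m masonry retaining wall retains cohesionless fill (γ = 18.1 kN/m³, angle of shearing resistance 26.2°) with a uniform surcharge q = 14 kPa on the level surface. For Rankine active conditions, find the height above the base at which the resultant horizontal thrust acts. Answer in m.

3.32 m

K_a = 0.3874.
Triangular part P₁ = ½K_aγH² = 303.3 at H/3 = 3.100 m; rectangular part P₂ = K_a q H = 50.44 at H/2 = 4.650 m.
ȳ = (P₁·3.100 + P₂·4.650)/(P₁+P₂) = 3.321 m.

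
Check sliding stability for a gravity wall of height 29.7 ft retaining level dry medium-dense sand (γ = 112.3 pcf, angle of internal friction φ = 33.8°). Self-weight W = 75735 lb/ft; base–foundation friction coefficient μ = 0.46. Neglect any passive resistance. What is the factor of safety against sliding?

2.47

K_a = tan²(45° − 33.8°/2) = 0.2851.
P_a = ½K_aγH² = 0.5×0.2851×112.3×29.7² = 14120 lb/ft, acting at H/3 = 9.900 ft above the base.
FS_sliding = μW / P_a = 0.46×75735 / 14120 = 2.467.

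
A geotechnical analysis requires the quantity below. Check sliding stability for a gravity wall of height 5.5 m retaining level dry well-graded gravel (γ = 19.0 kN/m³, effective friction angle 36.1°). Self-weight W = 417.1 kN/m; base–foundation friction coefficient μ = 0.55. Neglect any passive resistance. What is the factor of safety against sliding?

K_a = tan²(45° − 36.1°/2) = 0.2585.
P_a = ½K_aγH² = 0.5×0.2585×19.0×5.5² = 74.29 kN/m, acting at H/3 = 1.833 m above the base.
FS_sliding = μW / P_a = 0.55×417.1 / 74.29 = 3.088.

3.09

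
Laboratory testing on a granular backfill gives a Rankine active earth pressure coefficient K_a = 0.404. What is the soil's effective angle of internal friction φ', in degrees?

25.1°

K_a = tan²(45° − φ/2) ⇒ 45° − φ/2 = arctan(√0.404) = 32.44°.
φ = 2(45° − 32.44°) = 25.12°.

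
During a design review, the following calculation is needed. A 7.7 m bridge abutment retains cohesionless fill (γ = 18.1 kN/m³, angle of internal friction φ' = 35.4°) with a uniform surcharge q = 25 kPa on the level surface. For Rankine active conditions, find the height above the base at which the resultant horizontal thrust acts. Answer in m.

K_a = 0.2664.
Triangular part P₁ = ½K_aγH² = 142.9 at H/3 = 2.567 m; rectangular part P₂ = K_a q H = 51.28 at H/2 = 3.850 m.
ȳ = (P₁·2.567 + P₂·3.850)/(P₁+P₂) = 2.906 m.

2.91 m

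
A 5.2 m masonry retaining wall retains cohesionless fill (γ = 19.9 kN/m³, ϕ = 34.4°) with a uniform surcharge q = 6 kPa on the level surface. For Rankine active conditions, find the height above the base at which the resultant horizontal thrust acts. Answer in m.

K_a = 0.2780.
Triangular part P₁ = ½K_aγH² = 74.79 at H/3 = 1.733 m; rectangular part P₂ = K_a q H = 8.673 at H/2 = 2.600 m.
ȳ = (P₁·1.733 + P₂·2.600)/(P₁+P₂) = 1.823 m.

1.82 m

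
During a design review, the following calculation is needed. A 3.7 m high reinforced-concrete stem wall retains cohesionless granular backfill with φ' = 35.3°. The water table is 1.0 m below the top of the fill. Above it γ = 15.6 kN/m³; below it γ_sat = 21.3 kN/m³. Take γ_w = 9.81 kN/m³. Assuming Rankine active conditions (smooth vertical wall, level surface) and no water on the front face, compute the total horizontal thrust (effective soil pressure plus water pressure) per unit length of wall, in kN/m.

60.3 kN/m

K_a = tan²(45° − φ/2) = 0.2675.
γ' = 21.3 − 9.81 = 11.49 kN/m³. Depth below WT = 2.7 m.
σ'_h at WT = K_a γ d_w = 4.174 kPa; at base = 4.174 + K_a γ' × 2.7 = 12.47 kPa.
P₁ (0–1.0 m) = ½×4.174×1.0 = 2.087. P₂ (1.0–3.7 m) = ½(4.174+12.47)×2.7 = 22.47.
P_w = ½ γ_w h₂² = 0.5×9.81×2.7² = 35.76. Total = 2.087+22.47+35.76 = 60.32 kN/m.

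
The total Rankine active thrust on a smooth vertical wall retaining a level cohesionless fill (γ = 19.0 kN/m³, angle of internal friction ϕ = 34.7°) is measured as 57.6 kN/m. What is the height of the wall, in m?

K_a = 0.2745. P_a = ½ K_a γ H² ⇒ H = √(2P_a/(K_a γ)).
H = √(2×57.6/(0.2745×19.0)) = 4.700 m.

4.70 m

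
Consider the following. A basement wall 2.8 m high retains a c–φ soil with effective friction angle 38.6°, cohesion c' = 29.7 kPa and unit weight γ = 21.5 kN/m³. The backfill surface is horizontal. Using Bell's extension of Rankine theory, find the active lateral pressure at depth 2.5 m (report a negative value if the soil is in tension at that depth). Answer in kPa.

K_a = (1 − sin φ)/(1 + sin φ) = 0.2316.
σ_a = K_a γ z − 2c√K_a = 0.2316×21.5×2.5 − 2×29.7×0.4813 = -16.14 kPa.

-16.1 kPa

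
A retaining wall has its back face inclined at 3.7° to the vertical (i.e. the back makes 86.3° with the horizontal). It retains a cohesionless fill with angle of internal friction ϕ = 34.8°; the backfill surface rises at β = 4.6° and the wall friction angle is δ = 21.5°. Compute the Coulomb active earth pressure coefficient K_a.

K_a = sin²(α+φ) / [sin²α · sin(α−δ) · (1 + √{sin(φ+δ)sin(φ−β) / (sin(α−δ)sin(α+β))})²].
With α = 86.3°, φ = 34.8°, δ = 21.5°, β = 4.6°: K_a = 0.2883.

0.288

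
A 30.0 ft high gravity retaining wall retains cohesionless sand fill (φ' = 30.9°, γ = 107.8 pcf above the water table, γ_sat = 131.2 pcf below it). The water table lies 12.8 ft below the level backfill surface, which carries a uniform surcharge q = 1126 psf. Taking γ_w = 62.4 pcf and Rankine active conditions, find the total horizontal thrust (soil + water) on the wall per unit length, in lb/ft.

33800 lb/ft

K_a = tan²(45° − φ/2) = 0.3214.
γ' = 131.2 − 62.4 = 68.80 pcf. h₂ = H − d_w = 17.2 ft.
σ'_h: at surface K_a·q = 361.9; at WT K_a(q+γd_w) = 805.4; at base K_a(q+γd_w+γ'h₂) = 1186 psf.
P₁ = ½(361.9+805.4)×12.8 = 7471; P₂ = ½(805.4+1186)×17.2 = 17120; P_w = ½γ_w h₂² = 9230.
Total = 7471+17120+9230 = 33820 lb/ft.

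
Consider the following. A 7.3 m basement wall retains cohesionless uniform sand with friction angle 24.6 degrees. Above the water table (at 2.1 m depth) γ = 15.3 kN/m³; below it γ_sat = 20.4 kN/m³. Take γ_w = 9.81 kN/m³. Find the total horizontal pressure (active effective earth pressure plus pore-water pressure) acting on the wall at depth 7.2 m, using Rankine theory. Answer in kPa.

K_a = (1 − sin φ)/(1 + sin φ) = 0.4121.
γ' = 20.4 − 9.81 = 10.59 kN/m³.
Effective vertical stress at 7.2 m: σ'_v = 15.3×2.1 + 10.59×5.10 = 86.14 kPa.
σ'_h = K_a σ'_v = 0.4121 × 86.14 = 35.50 kPa; u = γ_w × 5.10 = 50.03 kPa.
Total σ_h = 35.50 + 50.03 = 85.53 kPa.

85.5 kPa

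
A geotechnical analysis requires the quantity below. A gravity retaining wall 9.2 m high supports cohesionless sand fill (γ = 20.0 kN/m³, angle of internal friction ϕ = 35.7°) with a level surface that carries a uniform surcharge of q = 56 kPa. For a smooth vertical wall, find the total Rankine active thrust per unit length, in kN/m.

K_a = tan²(45° − φ/2) = 0.2630.
Soil triangle: ½ K_a γ H² = 0.5×0.2630×20.0×9.2² = 222.6 kN/m.
Surcharge rectangle: K_a q H = 0.2630×56×9.2 = 135.5 kN/m.
Total = 222.6 + 135.5 = 358.1 kN/m.

358 kN/m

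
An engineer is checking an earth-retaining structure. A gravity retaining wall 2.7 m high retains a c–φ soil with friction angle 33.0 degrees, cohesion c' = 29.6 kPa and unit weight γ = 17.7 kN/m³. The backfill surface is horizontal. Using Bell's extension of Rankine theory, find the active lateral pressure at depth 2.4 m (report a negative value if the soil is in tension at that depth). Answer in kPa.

K_a = (1 − sin φ)/(1 + sin φ) = 0.2948.
σ_a = K_a γ z − 2c√K_a = 0.2948×17.7×2.4 − 2×29.6×0.5430 = -19.62 kPa.

-19.6 kPa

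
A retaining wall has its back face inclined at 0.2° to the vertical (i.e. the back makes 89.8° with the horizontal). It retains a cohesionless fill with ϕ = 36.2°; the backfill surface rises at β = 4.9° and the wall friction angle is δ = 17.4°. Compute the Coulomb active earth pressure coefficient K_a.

K_a = sin²(α+φ) / [sin²α · sin(α−δ) · (1 + √{sin(φ+δ)sin(φ−β) / (sin(α−δ)sin(α+β))})²].
With α = 89.8°, φ = 36.2°, δ = 17.4°, β = 4.9°: K_a = 0.2482.

0.248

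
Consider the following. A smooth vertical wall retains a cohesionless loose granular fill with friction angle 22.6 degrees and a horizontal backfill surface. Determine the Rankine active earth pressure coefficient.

K_a = (1 − sin φ)/(1 + sin φ) = (1 − sin 22.6°)/(1 + sin 22.6°) = 0.4448.

0.445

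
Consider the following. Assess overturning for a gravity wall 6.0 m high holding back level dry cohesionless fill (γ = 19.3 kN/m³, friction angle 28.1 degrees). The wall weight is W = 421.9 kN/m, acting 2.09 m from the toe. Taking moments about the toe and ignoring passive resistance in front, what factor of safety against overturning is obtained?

K_a = tan²(45° − 28.1°/2) = 0.3596.
P_a = ½K_aγH² = 0.5×0.3596×19.3×6.0² = 124.9 kN/m, acting at H/3 = 2.000 m above the base.
Overturning moment M_o = P_a × H/3 = 124.9 × 2.000 = 249.9.
Resisting moment M_r = W × 2.09 = 421.9 × 2.09 = 881.8.
FS_overturning = M_r/M_o = 881.8/249.9 = 3.529.

3.53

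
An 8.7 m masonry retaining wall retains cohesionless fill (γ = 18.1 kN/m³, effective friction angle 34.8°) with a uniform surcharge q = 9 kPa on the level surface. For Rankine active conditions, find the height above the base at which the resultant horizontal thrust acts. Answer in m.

3.05 m

K_a = 0.2733.
Triangular part P₁ = ½K_aγH² = 187.2 at H/3 = 2.900 m; rectangular part P₂ = K_a q H = 21.40 at H/2 = 4.350 m.
ȳ = (P₁·2.900 + P₂·4.350)/(P₁+P₂) = 3.049 m.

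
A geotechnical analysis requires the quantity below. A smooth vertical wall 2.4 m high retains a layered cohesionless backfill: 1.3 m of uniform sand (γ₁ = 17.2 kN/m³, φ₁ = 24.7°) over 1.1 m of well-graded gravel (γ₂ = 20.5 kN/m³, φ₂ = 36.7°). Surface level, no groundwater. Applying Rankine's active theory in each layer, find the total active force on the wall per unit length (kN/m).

15.3 kN/m

K_a1 = tan²(45°−24.7°/2) = 0.4106; K_a2 = tan²(45°−36.7°/2) = 0.2519.
Layer 1: σ at base = K_a1 γ₁ h₁ = 9.180 kPa; P₁ = ½×9.180×1.3 = 5.967.
Layer 2: σ_v at top = γ₁h₁ = 22.36; σ_h top = K_a2×22.36 = 5.632; σ_h base = K_a2×(22.36+20.5×1.1) = 11.31.
P₂ = ½(5.632+11.31)×1.1 = 9.318. Total P_a = 5.967+9.318 = 15.29 kN/m.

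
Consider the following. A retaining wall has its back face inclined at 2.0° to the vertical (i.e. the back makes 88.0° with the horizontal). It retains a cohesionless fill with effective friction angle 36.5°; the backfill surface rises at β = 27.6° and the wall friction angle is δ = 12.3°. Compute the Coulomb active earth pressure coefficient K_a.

0.377

K_a = sin²(α+φ) / [sin²α · sin(α−δ) · (1 + √{sin(φ+δ)sin(φ−β) / (sin(α−δ)sin(α+β))})²].
With α = 88.0°, φ = 36.5°, δ = 12.3°, β = 27.6°: K_a = 0.3767.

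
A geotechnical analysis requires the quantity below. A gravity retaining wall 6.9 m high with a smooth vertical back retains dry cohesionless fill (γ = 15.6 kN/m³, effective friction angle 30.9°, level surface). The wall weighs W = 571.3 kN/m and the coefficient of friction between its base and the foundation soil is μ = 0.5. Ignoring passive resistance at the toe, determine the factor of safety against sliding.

K_a = tan²(45° − 30.9°/2) = 0.3214.
P_a = ½K_aγH² = 0.5×0.3214×15.6×6.9² = 119.4 kN/m, acting at H/3 = 2.300 m above the base.
FS_sliding = μW / P_a = 0.5×571.3 / 119.4 = 2.393.

2.39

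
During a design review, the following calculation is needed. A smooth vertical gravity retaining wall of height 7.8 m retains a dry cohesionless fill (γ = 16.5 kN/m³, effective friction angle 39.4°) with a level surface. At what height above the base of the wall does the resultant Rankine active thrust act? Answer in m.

2.60 m

K_a = 0.2234.
The pressure distribution is triangular, so the resultant acts at H/3 above the base = 7.8/3 = 2.600 m.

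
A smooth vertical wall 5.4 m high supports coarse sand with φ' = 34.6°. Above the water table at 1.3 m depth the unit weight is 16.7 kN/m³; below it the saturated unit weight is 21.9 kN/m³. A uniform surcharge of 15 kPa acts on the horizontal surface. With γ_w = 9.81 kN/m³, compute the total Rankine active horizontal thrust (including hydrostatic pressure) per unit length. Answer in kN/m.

K_a = tan²(45° − φ/2) = 0.2756.
γ' = 21.9 − 9.81 = 12.09 kN/m³. h₂ = H − d_w = 4.1 m.
σ'_h: at surface K_a·q = 4.135; at WT K_a(q+γd_w) = 10.12; at base K_a(q+γd_w+γ'h₂) = 23.78 kPa.
P₁ = ½(4.135+10.12)×1.3 = 9.265; P₂ = ½(10.12+23.78)×4.1 = 69.50; P_w = ½γ_w h₂² = 82.45.
Total = 9.265+69.50+82.45 = 161.2 kN/m.

161 kN/m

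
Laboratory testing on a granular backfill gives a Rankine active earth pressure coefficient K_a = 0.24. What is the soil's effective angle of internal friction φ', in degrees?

K_a = tan²(45° − φ/2) ⇒ 45° − φ/2 = arctan(√0.24) = 26.10°.
φ = 2(45° − 26.10°) = 37.80°.

37.8°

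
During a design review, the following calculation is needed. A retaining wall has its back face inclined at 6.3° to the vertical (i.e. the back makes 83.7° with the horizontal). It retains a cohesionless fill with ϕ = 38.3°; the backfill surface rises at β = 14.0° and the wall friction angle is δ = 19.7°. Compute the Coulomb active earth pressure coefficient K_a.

K_a = sin²(α+φ) / [sin²α · sin(α−δ) · (1 + √{sin(φ+δ)sin(φ−β) / (sin(α−δ)sin(α+β))})²].
With α = 83.7°, φ = 38.3°, δ = 19.7°, β = 14.0°: K_a = 0.3064.

0.306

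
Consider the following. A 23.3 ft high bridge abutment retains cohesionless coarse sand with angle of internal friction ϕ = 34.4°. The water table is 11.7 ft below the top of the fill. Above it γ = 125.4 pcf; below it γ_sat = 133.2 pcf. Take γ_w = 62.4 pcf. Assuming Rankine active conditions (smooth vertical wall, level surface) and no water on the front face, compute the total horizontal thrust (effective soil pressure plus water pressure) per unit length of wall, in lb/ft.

12600 lb/ft

K_a = tan²(45° − φ/2) = 0.2780.
γ' = 133.2 − 62.4 = 70.80 pcf. Depth below WT = 11.6 ft.
σ'_h at WT = K_a γ d_w = 407.8 psf; at base = 407.8 + K_a γ' × 11.6 = 636.2 psf.
P₁ (0–11.7 ft) = ½×407.8×11.7 = 2386. P₂ (11.7–23.3 ft) = ½(407.8+636.2)×11.6 = 6055.
P_w = ½ γ_w h₂² = 0.5×62.4×11.6² = 4198. Total = 2386+6055+4198 = 12640 lb/ft.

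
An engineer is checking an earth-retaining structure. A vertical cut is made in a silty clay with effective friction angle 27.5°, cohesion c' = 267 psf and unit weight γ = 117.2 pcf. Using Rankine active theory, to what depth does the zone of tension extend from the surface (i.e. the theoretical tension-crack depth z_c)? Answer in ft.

K_a = tan²(45° − 27.5°/2) = 0.3682; √K_a = 0.6068.
The active pressure is zero where K_a γ z = 2c√K_a, so z_c = 2c/(γ√K_a) = 2×267/(117.2×0.6068) = 7.509 ft.

7.51 ft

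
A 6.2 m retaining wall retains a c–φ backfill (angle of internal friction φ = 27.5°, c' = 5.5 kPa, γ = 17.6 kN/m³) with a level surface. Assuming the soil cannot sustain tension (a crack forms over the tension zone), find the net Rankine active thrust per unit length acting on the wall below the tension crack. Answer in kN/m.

K_a = 0.3682; √K_a = 0.6068.
Tension-crack depth z_c = 2c/(γ√K_a) = 2×5.5/(17.6×0.6068) = 1.030 m.
σ_a at base = K_a γ H − 2c√K_a = 0.3682×17.6×6.2 − 2×5.5×0.6068 = 33.51 kPa.
P_a = ½ × 33.51 × (H − z_c) = 0.5×33.51×5.170 = 86.61 kN/m.

86.6 kN/m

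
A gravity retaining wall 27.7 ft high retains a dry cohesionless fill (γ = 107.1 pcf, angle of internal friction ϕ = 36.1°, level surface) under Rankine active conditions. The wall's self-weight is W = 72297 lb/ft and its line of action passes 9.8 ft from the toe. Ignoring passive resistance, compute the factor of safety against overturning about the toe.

7.22

K_a = tan²(45° − 36.1°/2) = 0.2585.
P_a = ½K_aγH² = 0.5×0.2585×107.1×27.7² = 10620 lb/ft, acting at H/3 = 9.233 ft above the base.
Overturning moment M_o = P_a × H/3 = 10620 × 9.233 = 98070.
Resisting moment M_r = W × 9.8 = 72297 × 9.8 = 708500.
FS_overturning = M_r/M_o = 708500/98070 = 7.225.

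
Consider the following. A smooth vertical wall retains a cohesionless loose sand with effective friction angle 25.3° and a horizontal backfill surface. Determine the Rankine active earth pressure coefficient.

K_a = tan²(45° − φ/2) = tan²(32.35°) = 0.4012.

0.401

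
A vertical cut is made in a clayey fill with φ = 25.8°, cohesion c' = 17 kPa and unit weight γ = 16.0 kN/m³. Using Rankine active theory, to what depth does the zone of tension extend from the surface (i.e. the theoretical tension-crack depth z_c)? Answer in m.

K_a = tan²(45° − 25.8°/2) = 0.3935; √K_a = 0.6273.
The active pressure is zero where K_a γ z = 2c√K_a, so z_c = 2c/(γ√K_a) = 2×17/(16.0×0.6273) = 3.388 m.

3.39 m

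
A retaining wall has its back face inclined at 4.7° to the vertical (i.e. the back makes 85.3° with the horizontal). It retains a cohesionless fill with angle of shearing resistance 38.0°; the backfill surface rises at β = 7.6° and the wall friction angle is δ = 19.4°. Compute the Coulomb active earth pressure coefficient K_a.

K_a = sin²(α+φ) / [sin²α · sin(α−δ) · (1 + √{sin(φ+δ)sin(φ−β) / (sin(α−δ)sin(α+β))})²].
With α = 85.3°, φ = 38.0°, δ = 19.4°, β = 7.6°: K_a = 0.2717.

0.272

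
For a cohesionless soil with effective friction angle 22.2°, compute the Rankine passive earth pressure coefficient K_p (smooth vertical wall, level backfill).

2.21

K_p = (1 + sin φ)/(1 − sin φ) = tan²(45° + 22.2°/2) = 2.215.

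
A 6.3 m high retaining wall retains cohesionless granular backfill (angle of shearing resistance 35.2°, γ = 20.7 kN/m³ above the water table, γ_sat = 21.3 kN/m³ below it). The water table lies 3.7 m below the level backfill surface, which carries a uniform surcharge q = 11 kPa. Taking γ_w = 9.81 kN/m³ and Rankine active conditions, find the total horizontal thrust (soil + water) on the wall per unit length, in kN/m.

K_a = tan²(45° − φ/2) = 0.2687.
γ' = 21.3 − 9.81 = 11.49 kN/m³. h₂ = H − d_w = 2.6 m.
σ'_h: at surface K_a·q = 2.956; at WT K_a(q+γd_w) = 23.53; at base K_a(q+γd_w+γ'h₂) = 31.56 kPa.
P₁ = ½(2.956+23.53)×3.7 = 49.01; P₂ = ½(23.53+31.56)×2.6 = 71.62; P_w = ½γ_w h₂² = 33.16.
Total = 49.01+71.62+33.16 = 153.8 kN/m.

154 kN/m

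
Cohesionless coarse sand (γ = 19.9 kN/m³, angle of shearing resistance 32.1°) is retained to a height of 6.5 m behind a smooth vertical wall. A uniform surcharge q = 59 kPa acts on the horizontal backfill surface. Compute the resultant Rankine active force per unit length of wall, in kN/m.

246 kN/m

K_a = tan²(45° − φ/2) = 0.3060.
Soil triangle: ½ K_a γ H² = 0.5×0.3060×19.9×6.5² = 128.6 kN/m.
Surcharge rectangle: K_a q H = 0.3060×59×6.5 = 117.3 kN/m.
Total = 128.6 + 117.3 = 246.0 kN/m.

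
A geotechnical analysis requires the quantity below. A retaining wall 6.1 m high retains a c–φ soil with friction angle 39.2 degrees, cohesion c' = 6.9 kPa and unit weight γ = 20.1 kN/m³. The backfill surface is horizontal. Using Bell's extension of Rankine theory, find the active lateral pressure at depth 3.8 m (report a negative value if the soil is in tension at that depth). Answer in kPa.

K_a = (1 − sin φ)/(1 + sin φ) = 0.2255.
σ_a = K_a γ z − 2c√K_a = 0.2255×20.1×3.8 − 2×6.9×0.4748 = 10.67 kPa.

10.7 kPa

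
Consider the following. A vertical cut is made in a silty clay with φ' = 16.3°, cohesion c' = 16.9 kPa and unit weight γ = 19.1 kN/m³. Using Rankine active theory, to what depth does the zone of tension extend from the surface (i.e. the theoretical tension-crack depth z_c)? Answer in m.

2.36 m

K_a = tan²(45° − 16.3°/2) = 0.5617; √K_a = 0.7495.
The active pressure is zero where K_a γ z = 2c√K_a, so z_c = 2c/(γ√K_a) = 2×16.9/(19.1×0.7495) = 2.361 m.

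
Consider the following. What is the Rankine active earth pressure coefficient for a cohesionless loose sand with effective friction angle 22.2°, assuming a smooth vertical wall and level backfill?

K_a = (1 − sin φ)/(1 + sin φ) = (1 − sin 22.2°)/(1 + sin 22.2°) = 0.4515.

0.452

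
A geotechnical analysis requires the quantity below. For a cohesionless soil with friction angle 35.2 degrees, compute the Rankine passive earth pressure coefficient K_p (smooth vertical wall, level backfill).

K_p = (1 + sin φ)/(1 − sin φ) = tan²(45° + 35.2°/2) = 3.722.

3.72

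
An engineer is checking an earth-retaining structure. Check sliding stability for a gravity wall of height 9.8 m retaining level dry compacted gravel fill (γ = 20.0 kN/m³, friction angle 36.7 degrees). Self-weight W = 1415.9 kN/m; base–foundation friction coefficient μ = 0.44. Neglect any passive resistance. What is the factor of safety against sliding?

K_a = tan²(45° − 36.7°/2) = 0.2519.
P_a = ½K_aγH² = 0.5×0.2519×20.0×9.8² = 241.9 kN/m, acting at H/3 = 3.267 m above the base.
FS_sliding = μW / P_a = 0.44×1415.9 / 241.9 = 2.576.

2.58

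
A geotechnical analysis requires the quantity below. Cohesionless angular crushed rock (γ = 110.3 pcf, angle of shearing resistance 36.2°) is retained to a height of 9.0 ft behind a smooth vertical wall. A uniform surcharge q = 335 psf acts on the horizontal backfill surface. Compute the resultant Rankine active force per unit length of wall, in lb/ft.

1930 lb/ft

K_a = tan²(45° − φ/2) = 0.2574.
Soil triangle: ½ K_a γ H² = 0.5×0.2574×110.3×9.0² = 1150 lb/ft.
Surcharge rectangle: K_a q H = 0.2574×335×9.0 = 776.0 lb/ft.
Total = 1150 + 776.0 = 1926 lb/ft.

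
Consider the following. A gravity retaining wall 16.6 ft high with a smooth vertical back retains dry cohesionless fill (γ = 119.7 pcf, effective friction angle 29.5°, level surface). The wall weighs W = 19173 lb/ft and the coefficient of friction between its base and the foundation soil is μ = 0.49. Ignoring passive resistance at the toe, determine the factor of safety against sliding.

1.67

K_a = tan²(45° − 29.5°/2) = 0.3401.
P_a = ½K_aγH² = 0.5×0.3401×119.7×16.6² = 5609 lb/ft, acting at H/3 = 5.533 ft above the base.
FS_sliding = μW / P_a = 0.49×19173 / 5609 = 1.675.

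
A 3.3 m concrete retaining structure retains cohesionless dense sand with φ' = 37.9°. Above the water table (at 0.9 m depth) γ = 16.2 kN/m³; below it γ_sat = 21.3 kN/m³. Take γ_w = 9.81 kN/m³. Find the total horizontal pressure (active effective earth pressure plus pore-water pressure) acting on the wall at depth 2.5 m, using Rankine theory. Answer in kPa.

23.6 kPa

K_a = (1 − sin φ)/(1 + sin φ) = 0.2389.
γ' = 21.3 − 9.81 = 11.49 kN/m³.
Effective vertical stress at 2.5 m: σ'_v = 16.2×0.9 + 11.49×1.60 = 32.96 kPa.
σ'_h = K_a σ'_v = 0.2389 × 32.96 = 7.876 kPa; u = γ_w × 1.60 = 15.70 kPa.
Total σ_h = 7.876 + 15.70 = 23.57 kPa.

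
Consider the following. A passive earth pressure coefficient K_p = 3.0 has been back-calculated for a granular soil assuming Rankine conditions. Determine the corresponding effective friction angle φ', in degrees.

30.0°

K_p = (1+sin φ)/(1−sin φ) ⇒ sin φ = (K_p − 1)/(K_p + 1) = 0.5000.
φ = arcsin(0.5000) = 30.00°.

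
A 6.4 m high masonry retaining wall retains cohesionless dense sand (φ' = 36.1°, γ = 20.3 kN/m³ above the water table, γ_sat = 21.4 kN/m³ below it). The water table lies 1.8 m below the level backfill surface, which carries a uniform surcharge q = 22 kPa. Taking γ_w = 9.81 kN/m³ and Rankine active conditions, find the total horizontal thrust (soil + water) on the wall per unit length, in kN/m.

K_a = tan²(45° − φ/2) = 0.2585.
γ' = 21.4 − 9.81 = 11.59 kN/m³. h₂ = H − d_w = 4.6 m.
σ'_h: at surface K_a·q = 5.687; at WT K_a(q+γd_w) = 15.13; at base K_a(q+γd_w+γ'h₂) = 28.91 kPa.
P₁ = ½(5.687+15.13)×1.8 = 18.74; P₂ = ½(15.13+28.91)×4.6 = 101.3; P_w = ½γ_w h₂² = 103.8.
Total = 18.74+101.3+103.8 = 223.8 kN/m.

224 kN/m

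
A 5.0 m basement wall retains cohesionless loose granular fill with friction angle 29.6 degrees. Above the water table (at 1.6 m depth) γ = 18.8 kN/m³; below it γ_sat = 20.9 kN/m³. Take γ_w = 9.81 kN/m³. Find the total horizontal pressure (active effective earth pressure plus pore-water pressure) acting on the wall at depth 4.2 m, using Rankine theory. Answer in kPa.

45.5 kPa

K_a = (1 − sin φ)/(1 + sin φ) = 0.3387.
γ' = 20.9 − 9.81 = 11.09 kN/m³.
Effective vertical stress at 4.2 m: σ'_v = 18.8×1.6 + 11.09×2.60 = 58.91 kPa.
σ'_h = K_a σ'_v = 0.3387 × 58.91 = 19.96 kPa; u = γ_w × 2.60 = 25.51 kPa.
Total σ_h = 19.96 + 25.51 = 45.46 kPa.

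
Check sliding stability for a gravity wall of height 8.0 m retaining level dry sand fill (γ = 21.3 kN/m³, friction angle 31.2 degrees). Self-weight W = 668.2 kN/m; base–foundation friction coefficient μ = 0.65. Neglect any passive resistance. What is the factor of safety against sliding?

2.01

K_a = tan²(45° − 31.2°/2) = 0.3175.
P_a = ½K_aγH² = 0.5×0.3175×21.3×8.0² = 216.4 kN/m, acting at H/3 = 2.667 m above the base.
FS_sliding = μW / P_a = 0.65×668.2 / 216.4 = 2.007.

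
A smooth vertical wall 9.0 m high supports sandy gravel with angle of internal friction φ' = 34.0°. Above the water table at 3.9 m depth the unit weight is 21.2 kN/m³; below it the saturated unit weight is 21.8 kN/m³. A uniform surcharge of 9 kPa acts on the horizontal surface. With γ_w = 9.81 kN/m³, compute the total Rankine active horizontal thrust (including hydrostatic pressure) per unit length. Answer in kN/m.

K_a = tan²(45° − φ/2) = 0.2827.
γ' = 21.8 − 9.81 = 11.99 kN/m³. h₂ = H − d_w = 5.1 m.
σ'_h: at surface K_a·q = 2.544; at WT K_a(q+γd_w) = 25.92; at base K_a(q+γd_w+γ'h₂) = 43.21 kPa.
P₁ = ½(2.544+25.92)×3.9 = 55.50; P₂ = ½(25.92+43.21)×5.1 = 176.3; P_w = ½γ_w h₂² = 127.6.
Total = 55.50+176.3+127.6 = 359.4 kN/m.

359 kN/m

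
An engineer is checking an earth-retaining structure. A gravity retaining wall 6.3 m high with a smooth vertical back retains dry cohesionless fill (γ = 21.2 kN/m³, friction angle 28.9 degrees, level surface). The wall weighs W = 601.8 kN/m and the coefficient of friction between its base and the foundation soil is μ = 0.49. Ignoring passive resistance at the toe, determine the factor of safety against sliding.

2.01

K_a = tan²(45° − 28.9°/2) = 0.3484.
P_a = ½K_aγH² = 0.5×0.3484×21.2×6.3² = 146.6 kN/m, acting at H/3 = 2.100 m above the base.
FS_sliding = μW / P_a = 0.49×601.8 / 146.6 = 2.012.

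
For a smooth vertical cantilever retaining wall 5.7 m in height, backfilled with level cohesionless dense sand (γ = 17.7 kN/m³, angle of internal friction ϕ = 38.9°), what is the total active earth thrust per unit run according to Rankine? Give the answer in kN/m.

65.7 kN/m

K_a = tan²(45° − φ/2) = 0.2285.
P_a = ½ K_a γ H² = 0.5 × 0.2285 × 17.7 × 5.7² = 65.71 kN/m.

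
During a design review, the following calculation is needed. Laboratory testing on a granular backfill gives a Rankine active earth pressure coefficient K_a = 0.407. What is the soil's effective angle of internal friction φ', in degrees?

K_a = tan²(45° − φ/2) ⇒ 45° − φ/2 = arctan(√0.407) = 32.54°.
φ = 2(45° − 32.54°) = 24.93°.

24.9°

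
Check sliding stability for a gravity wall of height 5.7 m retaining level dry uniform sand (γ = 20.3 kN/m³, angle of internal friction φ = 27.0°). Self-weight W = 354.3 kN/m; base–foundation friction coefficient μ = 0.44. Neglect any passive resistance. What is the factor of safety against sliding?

1.26

K_a = tan²(45° − 27.0°/2) = 0.3755.
P_a = ½K_aγH² = 0.5×0.3755×20.3×5.7² = 123.8 kN/m, acting at H/3 = 1.900 m above the base.
FS_sliding = μW / P_a = 0.44×354.3 / 123.8 = 1.259.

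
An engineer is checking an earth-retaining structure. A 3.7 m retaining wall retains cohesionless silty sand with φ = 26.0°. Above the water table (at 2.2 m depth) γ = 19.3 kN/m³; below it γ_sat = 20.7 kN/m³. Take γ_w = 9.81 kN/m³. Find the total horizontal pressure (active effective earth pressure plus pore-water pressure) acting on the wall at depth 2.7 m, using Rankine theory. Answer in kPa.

23.6 kPa

K_a = (1 − sin φ)/(1 + sin φ) = 0.3905.
γ' = 20.7 − 9.81 = 10.89 kN/m³.
Effective vertical stress at 2.7 m: σ'_v = 19.3×2.2 + 10.89×0.500 = 47.91 kPa.
σ'_h = K_a σ'_v = 0.3905 × 47.91 = 18.71 kPa; u = γ_w × 0.500 = 4.905 kPa.
Total σ_h = 18.71 + 4.905 = 23.61 kPa.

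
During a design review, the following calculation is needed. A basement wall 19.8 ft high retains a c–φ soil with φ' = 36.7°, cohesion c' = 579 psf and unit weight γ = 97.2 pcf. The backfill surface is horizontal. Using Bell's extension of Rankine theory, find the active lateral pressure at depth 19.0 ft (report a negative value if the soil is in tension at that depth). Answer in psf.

K_a = (1 − sin φ)/(1 + sin φ) = 0.2519.
σ_a = K_a γ z − 2c√K_a = 0.2519×97.2×19.0 − 2×579×0.5019 = -116.0 psf.

-116 psf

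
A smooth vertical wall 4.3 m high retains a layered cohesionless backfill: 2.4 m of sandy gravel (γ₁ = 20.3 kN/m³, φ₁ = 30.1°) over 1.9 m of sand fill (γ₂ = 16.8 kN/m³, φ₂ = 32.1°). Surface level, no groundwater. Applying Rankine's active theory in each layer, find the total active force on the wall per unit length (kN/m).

57.0 kN/m

K_a1 = tan²(45°−30.1°/2) = 0.3320; K_a2 = tan²(45°−32.1°/2) = 0.3060.
Layer 1: σ at base = K_a1 γ₁ h₁ = 16.17 kPa; P₁ = ½×16.17×2.4 = 19.41.
Layer 2: σ_v at top = γ₁h₁ = 48.72; σ_h top = K_a2×48.72 = 14.91; σ_h base = K_a2×(48.72+16.8×1.9) = 24.68.
P₂ = ½(14.91+24.68)×1.9 = 37.60. Total P_a = 19.41+37.60 = 57.01 kN/m.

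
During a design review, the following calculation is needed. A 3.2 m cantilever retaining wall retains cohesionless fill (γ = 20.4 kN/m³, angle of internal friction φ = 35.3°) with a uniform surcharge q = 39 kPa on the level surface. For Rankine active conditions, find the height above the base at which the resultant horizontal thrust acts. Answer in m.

K_a = 0.2675.
Triangular part P₁ = ½K_aγH² = 27.94 at H/3 = 1.067 m; rectangular part P₂ = K_a q H = 33.39 at H/2 = 1.600 m.
ȳ = (P₁·1.067 + P₂·1.600)/(P₁+P₂) = 1.357 m.

1.36 m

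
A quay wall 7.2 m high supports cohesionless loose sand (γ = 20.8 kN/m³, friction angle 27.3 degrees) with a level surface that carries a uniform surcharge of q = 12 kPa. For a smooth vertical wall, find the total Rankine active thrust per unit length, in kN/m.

K_a = tan²(45° − φ/2) = 0.3711.
Soil triangle: ½ K_a γ H² = 0.5×0.3711×20.8×7.2² = 200.1 kN/m.
Surcharge rectangle: K_a q H = 0.3711×12×7.2 = 32.07 kN/m.
Total = 200.1 + 32.07 = 232.2 kN/m.

232 kN/m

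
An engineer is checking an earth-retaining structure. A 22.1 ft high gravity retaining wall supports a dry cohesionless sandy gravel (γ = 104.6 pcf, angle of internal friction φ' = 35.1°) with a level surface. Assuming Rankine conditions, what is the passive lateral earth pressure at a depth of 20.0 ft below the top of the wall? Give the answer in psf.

K_p = (1 + sin φ)/(1 − sin φ) = 3.706.
σ_h = K_p γ z = 3.706 × 104.6 × 20.0 = 7753 psf.

7750 psf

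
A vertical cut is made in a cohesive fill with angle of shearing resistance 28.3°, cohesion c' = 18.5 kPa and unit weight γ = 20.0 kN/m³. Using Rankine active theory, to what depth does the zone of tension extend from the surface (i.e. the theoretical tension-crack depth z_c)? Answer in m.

K_a = tan²(45° − 28.3°/2) = 0.3568; √K_a = 0.5973.
The active pressure is zero where K_a γ z = 2c√K_a, so z_c = 2c/(γ√K_a) = 2×18.5/(20.0×0.5973) = 3.097 m.

3.10 m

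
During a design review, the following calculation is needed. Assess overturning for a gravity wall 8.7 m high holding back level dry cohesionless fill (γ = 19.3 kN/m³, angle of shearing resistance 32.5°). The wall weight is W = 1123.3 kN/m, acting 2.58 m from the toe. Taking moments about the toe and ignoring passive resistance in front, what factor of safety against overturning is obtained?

4.55

K_a = tan²(45° − 32.5°/2) = 0.3010.
P_a = ½K_aγH² = 0.5×0.3010×19.3×8.7² = 219.8 kN/m, acting at H/3 = 2.900 m above the base.
Overturning moment M_o = P_a × H/3 = 219.8 × 2.900 = 637.5.
Resisting moment M_r = W × 2.58 = 1123.3 × 2.58 = 2898.
FS_overturning = M_r/M_o = 2898/637.5 = 4.546.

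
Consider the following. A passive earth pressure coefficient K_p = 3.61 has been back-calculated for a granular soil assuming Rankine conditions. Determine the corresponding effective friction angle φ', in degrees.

34.5°

K_p = (1+sin φ)/(1−sin φ) ⇒ sin φ = (K_p − 1)/(K_p + 1) = 0.5662.
φ = arcsin(0.5662) = 34.48°.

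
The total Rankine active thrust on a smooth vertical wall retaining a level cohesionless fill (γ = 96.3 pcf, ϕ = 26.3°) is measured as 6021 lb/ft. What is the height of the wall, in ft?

K_a = 0.3859. P_a = ½ K_a γ H² ⇒ H = √(2P_a/(K_a γ)).
H = √(2×6021/(0.3859×96.3)) = 18.00 ft.

18.0 ft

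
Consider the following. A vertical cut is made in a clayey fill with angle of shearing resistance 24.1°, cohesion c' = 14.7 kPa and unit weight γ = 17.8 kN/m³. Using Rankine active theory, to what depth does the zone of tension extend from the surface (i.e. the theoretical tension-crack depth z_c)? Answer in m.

2.55 m

K_a = tan²(45° − 24.1°/2) = 0.4201; √K_a = 0.6482.
The active pressure is zero where K_a γ z = 2c√K_a, so z_c = 2c/(γ√K_a) = 2×14.7/(17.8×0.6482) = 2.548 m.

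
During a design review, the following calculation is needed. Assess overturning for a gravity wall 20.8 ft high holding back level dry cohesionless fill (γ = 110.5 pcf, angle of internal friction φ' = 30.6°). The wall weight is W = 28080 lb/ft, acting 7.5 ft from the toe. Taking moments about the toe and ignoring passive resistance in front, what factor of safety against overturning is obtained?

K_a = tan²(45° − 30.6°/2) = 0.3253.
P_a = ½K_aγH² = 0.5×0.3253×110.5×20.8² = 7777 lb/ft, acting at H/3 = 6.933 ft above the base.
Overturning moment M_o = P_a × H/3 = 7777 × 6.933 = 53920.
Resisting moment M_r = W × 7.5 = 28080 × 7.5 = 210600.
FS_overturning = M_r/M_o = 210600/53920 = 3.906.

3.91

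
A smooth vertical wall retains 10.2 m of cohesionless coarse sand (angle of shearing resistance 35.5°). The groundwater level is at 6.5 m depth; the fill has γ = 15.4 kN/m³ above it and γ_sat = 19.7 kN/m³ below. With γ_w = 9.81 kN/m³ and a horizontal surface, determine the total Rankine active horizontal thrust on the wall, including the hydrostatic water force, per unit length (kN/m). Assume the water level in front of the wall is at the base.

K_a = tan²(45° − φ/2) = 0.2653.
γ' = 19.7 − 9.81 = 9.890 kN/m³. Depth below WT = 3.7 m.
σ'_h at WT = K_a γ d_w = 26.55 kPa; at base = 26.55 + K_a γ' × 3.7 = 36.26 kPa.
P₁ (0–6.5 m) = ½×26.55×6.5 = 86.30. P₂ (6.5–10.2 m) = ½(26.55+36.26)×3.7 = 116.2.
P_w = ½ γ_w h₂² = 0.5×9.81×3.7² = 67.15. Total = 86.30+116.2+67.15 = 269.6 kN/m.

270 kN/m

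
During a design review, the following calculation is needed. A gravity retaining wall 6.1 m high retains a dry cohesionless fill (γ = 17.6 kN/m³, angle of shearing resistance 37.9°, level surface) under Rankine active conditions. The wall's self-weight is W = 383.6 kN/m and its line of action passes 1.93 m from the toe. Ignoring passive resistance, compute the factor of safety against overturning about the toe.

4.65

K_a = tan²(45° − 37.9°/2) = 0.2389.
P_a = ½K_aγH² = 0.5×0.2389×17.6×6.1² = 78.24 kN/m, acting at H/3 = 2.033 m above the base.
Overturning moment M_o = P_a × H/3 = 78.24 × 2.033 = 159.1.
Resisting moment M_r = W × 1.93 = 383.6 × 1.93 = 740.3.
FS_overturning = M_r/M_o = 740.3/159.1 = 4.654.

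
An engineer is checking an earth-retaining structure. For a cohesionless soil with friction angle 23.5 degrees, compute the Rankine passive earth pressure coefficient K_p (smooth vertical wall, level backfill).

K_p = (1 + sin φ)/(1 − sin φ) = tan²(45° + 23.5°/2) = 2.326.

2.33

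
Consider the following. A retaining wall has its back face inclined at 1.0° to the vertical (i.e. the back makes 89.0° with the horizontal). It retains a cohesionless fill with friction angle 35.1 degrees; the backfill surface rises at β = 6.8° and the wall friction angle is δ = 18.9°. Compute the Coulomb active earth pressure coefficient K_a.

K_a = sin²(α+φ) / [sin²α · sin(α−δ) · (1 + √{sin(φ+δ)sin(φ−β) / (sin(α−δ)sin(α+β))})²].
With α = 89.0°, φ = 35.1°, δ = 18.9°, β = 6.8°: K_a = 0.2711.

0.271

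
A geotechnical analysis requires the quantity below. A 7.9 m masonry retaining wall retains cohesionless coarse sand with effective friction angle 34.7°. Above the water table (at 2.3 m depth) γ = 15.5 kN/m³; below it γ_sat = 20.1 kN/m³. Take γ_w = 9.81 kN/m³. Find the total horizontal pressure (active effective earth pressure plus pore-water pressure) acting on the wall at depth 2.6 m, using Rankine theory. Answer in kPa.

13.6 kPa

K_a = (1 − sin φ)/(1 + sin φ) = 0.2745.
γ' = 20.1 − 9.81 = 10.29 kN/m³.
Effective vertical stress at 2.6 m: σ'_v = 15.5×2.3 + 10.29×0.300 = 38.74 kPa.
σ'_h = K_a σ'_v = 0.2745 × 38.74 = 10.63 kPa; u = γ_w × 0.300 = 2.943 kPa.
Total σ_h = 10.63 + 2.943 = 13.58 kPa.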